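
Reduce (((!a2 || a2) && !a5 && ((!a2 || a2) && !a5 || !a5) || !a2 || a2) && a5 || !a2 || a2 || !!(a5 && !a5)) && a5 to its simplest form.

a5

(((!a2 || a2) && !a5 && ((!a2 || a2) && !a5 || !a5) || !a2 || a2) && a5 || !a2 || a2 || !!(a5 && !a5)) && a5
= (((!a2 || a2) && !a5 || !a2 || a2) && a5 || !a2 || a2 || !!(a5 && !a5)) && a5
= ((!a2 || a2) && a5 || !a2 || a2 || !!(a5 && !a5)) && a5
= ((!a2 || a2) && a5 || !a2 || a2 || a5 && !a5) && a5
= (!a2 || a2 || a5 && !a5) && a5
= (!a2 || a2) && a5
= a5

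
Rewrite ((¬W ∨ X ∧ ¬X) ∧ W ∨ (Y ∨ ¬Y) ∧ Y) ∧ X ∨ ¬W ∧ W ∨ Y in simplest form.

((¬W ∨ X ∧ ¬X) ∧ W ∨ (Y ∨ ¬Y) ∧ Y) ∧ X ∨ ¬W ∧ W ∨ Y
= ((¬W ∨ X ∧ ¬X) ∧ W ∨ Y) ∧ X ∨ ¬W ∧ W ∨ Y
= (¬W ∧ W ∨ Y) ∧ X ∨ ¬W ∧ W ∨ Y
= ¬W ∧ W ∨ Y
= Y

Y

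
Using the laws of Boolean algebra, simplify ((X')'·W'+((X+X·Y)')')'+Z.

X'+Z

((X')'·W'+((X+X·Y)')')'+Z
= ((X')'·W'+(X')')'+Z   (absorption)
= ((X')')'+Z   (absorption)
= X'+Z   (double negation)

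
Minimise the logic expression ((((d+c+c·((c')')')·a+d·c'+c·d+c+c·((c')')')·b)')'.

(d+c)·b

((((d+c+c·((c')')')·a+d·c'+c·d+c+c·((c')')')·b)')'
= ((((d+c+c·((c')')')·a+d+c+c·((c')')')·b)')'   (distribution)
= (((d+c+c·((c')')')·b)')'   (absorption)
= (d+c+c·((c')')')·b   (double negation)
= (d+c+c·c')·b   (double negation)
= (d+c)·b   (complement / identity)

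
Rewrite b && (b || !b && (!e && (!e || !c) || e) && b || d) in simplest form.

b

b && (b || !b && (!e && (!e || !c) || e) && b || d)
= b && (b || !b && (!e || e) && b || d)
= b && (b || !b && b || d)
= b && (b || d)
= b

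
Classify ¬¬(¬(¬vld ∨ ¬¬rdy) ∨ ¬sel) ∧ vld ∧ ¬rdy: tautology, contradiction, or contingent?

contingent

¬¬(¬(¬vld ∨ ¬¬rdy) ∨ ¬sel) ∧ vld ∧ ¬rdy
= (¬(¬vld ∨ ¬¬rdy) ∨ ¬sel) ∧ vld ∧ ¬rdy
= (vld ∧ ¬rdy ∨ ¬sel) ∧ vld ∧ ¬rdy
= vld ∧ ¬rdy
This depends on rdy, vld, so it is not a constant.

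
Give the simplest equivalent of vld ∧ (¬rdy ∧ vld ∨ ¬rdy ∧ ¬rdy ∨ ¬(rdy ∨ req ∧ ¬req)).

vld ∧ (¬rdy ∧ vld ∨ ¬rdy ∧ ¬rdy ∨ ¬(rdy ∨ req ∧ ¬req))
= vld ∧ (¬rdy ∧ vld ∨ ¬rdy ∨ ¬(rdy ∨ req ∧ ¬req))
= vld ∧ (¬rdy ∧ vld ∨ ¬rdy ∨ ¬rdy)
= vld ∧ (¬rdy ∨ ¬rdy)
= vld ∧ ¬rdy

vld ∧ ¬rdy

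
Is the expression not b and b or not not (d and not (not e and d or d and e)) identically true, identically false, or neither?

not b and b or not not (d and not (not e and d or d and e))
= not b and b or d and not (not e and d or d and e)   [double negation]
= d and not (not e and d or d and e)   [complement / identity]
= d and not d   [distribution]
= False   [complement]

identically false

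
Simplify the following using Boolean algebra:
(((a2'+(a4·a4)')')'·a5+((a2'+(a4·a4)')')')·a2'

a2'

(((a2'+(a4·a4)')')'·a5+((a2'+(a4·a4)')')')·a2'
= ((a2'+(a4·a4)')')'·a2'   [absorption]
= (a2'+(a4·a4)')·a2'   [double negation]
= (a2'+a4')·a2'   [idempotence]
= a2'   [absorption]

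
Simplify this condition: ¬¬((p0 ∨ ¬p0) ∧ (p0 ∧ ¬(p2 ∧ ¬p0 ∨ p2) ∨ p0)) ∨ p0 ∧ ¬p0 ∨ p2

¬¬((p0 ∨ ¬p0) ∧ (p0 ∧ ¬(p2 ∧ ¬p0 ∨ p2) ∨ p0)) ∨ p0 ∧ ¬p0 ∨ p2
= ¬¬((p0 ∨ ¬p0) ∧ (p0 ∧ ¬(p2 ∧ ¬p0 ∨ p2) ∨ p0)) ∨ p2   — complement / identity
= ¬¬((p0 ∨ ¬p0) ∧ (p0 ∧ ¬p2 ∨ p0)) ∨ p2   — absorption
= ¬¬((p0 ∨ ¬p0) ∧ p0) ∨ p2   — absorption
= ¬¬p0 ∨ p2   — complement / identity
= p0 ∨ p2   — double negation

p0 ∨ p2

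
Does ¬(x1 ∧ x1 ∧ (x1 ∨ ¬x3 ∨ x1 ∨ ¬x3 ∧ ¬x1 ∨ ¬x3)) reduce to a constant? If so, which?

no

¬(x1 ∧ x1 ∧ (x1 ∨ ¬x3 ∨ x1 ∨ ¬x3 ∧ ¬x1 ∨ ¬x3))
= ¬(x1 ∧ x1 ∧ (x1 ∨ ¬x3 ∨ x1 ∨ ¬x3))   — absorption
= ¬(x1 ∧ x1 ∧ (x1 ∨ ¬x3))   — idempotence
= ¬(x1 ∧ x1)   — absorption
= ¬x1   — idempotence
This depends on x1, so it is not a constant.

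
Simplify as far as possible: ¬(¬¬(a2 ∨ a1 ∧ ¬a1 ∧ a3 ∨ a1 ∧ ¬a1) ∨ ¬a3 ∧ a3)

¬a2

¬(¬¬(a2 ∨ a1 ∧ ¬a1 ∧ a3 ∨ a1 ∧ ¬a1) ∨ ¬a3 ∧ a3)
= ¬(¬¬(a2 ∨ (¬a1 ∧ a3 ∨ ¬a1) ∧ a1) ∨ ¬a3 ∧ a3)   [distribution]
= ¬(¬¬(a2 ∨ ¬a1 ∧ a1) ∨ ¬a3 ∧ a3)   [absorption]
= ¬(a2 ∨ ¬a1 ∧ a1 ∨ ¬a3 ∧ a3)   [double negation]
= ¬(a2 ∨ ¬a3 ∧ a3)   [complement / identity]
= ¬a2   [complement / identity]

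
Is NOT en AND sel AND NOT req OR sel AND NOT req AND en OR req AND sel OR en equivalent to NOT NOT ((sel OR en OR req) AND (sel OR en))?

E1: NOT en AND sel AND NOT req OR sel AND NOT req AND en OR req AND sel OR en
    = sel AND NOT req OR req AND sel OR en   — distribution
    = sel OR en   — distribution
E2: NOT NOT ((sel OR en OR req) AND (sel OR en))
    = NOT NOT (sel OR en)   — absorption
    = sel OR en   — double negation
Both reduce to sel OR en, so they are equivalent.

Yes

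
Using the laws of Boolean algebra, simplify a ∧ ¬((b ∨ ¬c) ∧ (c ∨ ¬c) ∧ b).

a ∧ ¬((b ∨ ¬c) ∧ (c ∨ ¬c) ∧ b)
= a ∧ ¬((b ∨ ¬c) ∧ b)
= a ∧ ¬b

a ∧ ¬b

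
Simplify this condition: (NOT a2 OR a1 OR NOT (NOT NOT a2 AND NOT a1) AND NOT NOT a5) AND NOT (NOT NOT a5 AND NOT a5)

(NOT a2 OR a1 OR NOT (NOT NOT a2 AND NOT a1) AND NOT NOT a5) AND NOT (NOT NOT a5 AND NOT a5)
= (NOT a2 OR a1 OR NOT (NOT NOT a2 AND NOT a1) AND NOT NOT a5) AND (NOT a5 OR a5)   (De Morgan)
= (NOT a2 OR a1 OR (NOT a2 OR a1) AND NOT NOT a5) AND (NOT a5 OR a5)   (De Morgan)
= NOT a2 OR a1 OR (NOT a2 OR a1) AND NOT NOT a5   (complement / identity)
= NOT a2 OR a1 OR (NOT a2 OR a1) AND a5   (double negation)
= NOT a2 OR a1   (absorption)

NOT a2 OR a1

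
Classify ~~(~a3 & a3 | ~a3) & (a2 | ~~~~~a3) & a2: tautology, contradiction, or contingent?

~~(~a3 & a3 | ~a3) & (a2 | ~~~~~a3) & a2
= ~~(~a3 & a3 | ~a3) & (a2 | ~~~a3) & a2   [double negation]
= ~~(~a3 & a3 | ~a3) & (a2 | ~a3) & a2   [double negation]
= ~~(~a3 & a3 | ~a3) & a2   [absorption]
= ~~~a3 & a2   [complement / identity]
= ~a3 & a2   [double negation]
This depends on a2, a3, so it is not a constant.

contingent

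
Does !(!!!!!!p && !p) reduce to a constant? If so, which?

yes, True

!(!!!!!!p && !p)
= !(!!!!p && !p)   [double negation]
= !(!!p && !p)   [double negation]
= !p || p   [De Morgan]
= true   [complement]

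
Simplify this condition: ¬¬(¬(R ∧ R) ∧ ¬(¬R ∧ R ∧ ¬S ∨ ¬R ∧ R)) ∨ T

¬R ∨ T

¬¬(¬(R ∧ R) ∧ ¬(¬R ∧ R ∧ ¬S ∨ ¬R ∧ R)) ∨ T
= ¬¬(¬(R ∧ R) ∧ ¬(¬R ∧ R)) ∨ T   — absorption
= ¬(R ∧ R ∨ ¬R ∧ R) ∨ T   — De Morgan
= ¬R ∨ T   — distribution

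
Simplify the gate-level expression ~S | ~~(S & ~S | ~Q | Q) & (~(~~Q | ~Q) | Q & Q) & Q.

~S | Q

~S | ~~(S & ~S | ~Q | Q) & (~(~~Q | ~Q) | Q & Q) & Q
= ~S | ~~(~Q | Q) & (~(~~Q | ~Q) | Q & Q) & Q   [complement / identity]
= ~S | ~~(~Q | Q) & (~Q & Q | Q & Q) & Q   [De Morgan]
= ~S | (~Q | Q) & (~Q & Q | Q & Q) & Q   [double negation]
= ~S | (~Q | Q) & Q & Q   [distribution]
= ~S | Q & Q   [complement / identity]
= ~S | Q   [idempotence]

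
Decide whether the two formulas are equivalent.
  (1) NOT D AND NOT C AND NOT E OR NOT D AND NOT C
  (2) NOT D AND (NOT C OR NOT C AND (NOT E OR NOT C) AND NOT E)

Yes

E1: NOT D AND NOT C AND NOT E OR NOT D AND NOT C
    = NOT D AND NOT C   [absorption]
E2: NOT D AND (NOT C OR NOT C AND (NOT E OR NOT C) AND NOT E)
    = NOT D AND (NOT C OR NOT C AND NOT E)   [absorption]
    = NOT D AND NOT C   [absorption]
Both reduce to NOT D AND NOT C, so they are equivalent.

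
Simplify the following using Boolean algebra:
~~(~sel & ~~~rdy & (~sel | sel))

~~(~sel & ~~~rdy & (~sel | sel))
= ~sel & ~~~rdy & (~sel | sel)   — double negation
= ~sel & ~~~rdy   — complement / identity
= ~sel & ~rdy   — double negation

~sel & ~rdy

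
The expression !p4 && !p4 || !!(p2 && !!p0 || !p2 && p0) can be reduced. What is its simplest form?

!p4 && !p4 || !!(p2 && !!p0 || !p2 && p0)
= !p4 && !p4 || !!(p2 && p0 || !p2 && p0)
= !p4 && !p4 || p2 && p0 || !p2 && p0
= !p4 || p2 && p0 || !p2 && p0
= !p4 || p0

!p4 || p0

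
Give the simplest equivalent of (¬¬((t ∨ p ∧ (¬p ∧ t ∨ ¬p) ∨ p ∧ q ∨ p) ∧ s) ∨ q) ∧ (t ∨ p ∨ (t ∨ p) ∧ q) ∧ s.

(¬¬((t ∨ p ∧ (¬p ∧ t ∨ ¬p) ∨ p ∧ q ∨ p) ∧ s) ∨ q) ∧ (t ∨ p ∨ (t ∨ p) ∧ q) ∧ s
= (¬¬((t ∨ p ∧ (¬p ∧ t ∨ ¬p) ∨ p) ∧ s) ∨ q) ∧ (t ∨ p ∨ (t ∨ p) ∧ q) ∧ s
= (¬¬((t ∨ p ∧ (¬p ∧ t ∨ ¬p) ∨ p) ∧ s) ∨ q) ∧ (t ∨ p) ∧ s
= (¬¬((t ∨ p ∧ ¬p ∨ p) ∧ s) ∨ q) ∧ (t ∨ p) ∧ s
= (¬¬((t ∨ p) ∧ s) ∨ q) ∧ (t ∨ p) ∧ s
= ((t ∨ p) ∧ s ∨ q) ∧ (t ∨ p) ∧ s
= (t ∨ p) ∧ s

(t ∨ p) ∧ s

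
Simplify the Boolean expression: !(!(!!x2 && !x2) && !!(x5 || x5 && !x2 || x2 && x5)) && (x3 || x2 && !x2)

!(!(!!x2 && !x2) && !!(x5 || x5 && !x2 || x2 && x5)) && (x3 || x2 && !x2)
= !(!(!!x2 && !x2) && (x5 || x5 && !x2 || x2 && x5)) && (x3 || x2 && !x2)
= !(!(!!x2 && !x2) && (x5 || x5)) && (x3 || x2 && !x2)
= !((!x2 || x2) && (x5 || x5)) && (x3 || x2 && !x2)
= !((!x2 || x2) && (x5 || x5)) && x3
= !(x5 || x5) && x3
= !x5 && x3

!x5 && x3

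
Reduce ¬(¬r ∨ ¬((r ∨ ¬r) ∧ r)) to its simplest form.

r

¬(¬r ∨ ¬((r ∨ ¬r) ∧ r))
= ¬(¬r ∨ ¬r)   [complement / identity]
= r ∧ r   [De Morgan]
= r   [idempotence]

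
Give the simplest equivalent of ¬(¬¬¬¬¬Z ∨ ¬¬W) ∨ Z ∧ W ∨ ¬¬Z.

¬(¬¬¬¬¬Z ∨ ¬¬W) ∨ Z ∧ W ∨ ¬¬Z
= ¬(¬¬¬Z ∨ ¬¬W) ∨ Z ∧ W ∨ ¬¬Z
= ¬(¬¬¬Z ∨ ¬¬W) ∨ Z ∧ W ∨ Z
= ¬(¬Z ∨ ¬¬W) ∨ Z ∧ W ∨ Z
= Z ∧ ¬W ∨ Z ∧ W ∨ Z
= Z ∧ ¬W ∨ Z
= Z

Z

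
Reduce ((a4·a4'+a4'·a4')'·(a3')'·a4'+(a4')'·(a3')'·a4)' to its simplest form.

((a4·a4'+a4'·a4')'·(a3')'·a4'+(a4')'·(a3')'·a4)'
= ((a4')'·(a3')'·a4'+(a4')'·(a3')'·a4)'   [distribution]
= ((a4')'·(a3')')'   [distribution]
= a4'+a3'   [De Morgan]

a4'+a3'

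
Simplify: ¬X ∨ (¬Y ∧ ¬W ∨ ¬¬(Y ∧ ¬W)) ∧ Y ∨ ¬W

¬X ∨ ¬W

¬X ∨ (¬Y ∧ ¬W ∨ ¬¬(Y ∧ ¬W)) ∧ Y ∨ ¬W
= ¬X ∨ (¬Y ∧ ¬W ∨ Y ∧ ¬W) ∧ Y ∨ ¬W   [double negation]
= ¬X ∨ ¬W ∧ Y ∨ ¬W   [distribution]
= ¬X ∨ ¬W   [absorption]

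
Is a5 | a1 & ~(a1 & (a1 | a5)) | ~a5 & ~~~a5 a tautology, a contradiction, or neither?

a5 | a1 & ~(a1 & (a1 | a5)) | ~a5 & ~~~a5
= a5 | a1 & ~a1 | ~a5 & ~~~a5   — absorption
= a5 | a1 & ~a1 | ~a5 & ~a5   — double negation
= a5 | a1 & ~a1 | ~a5   — idempotence
= a5 | ~a5   — complement / identity
= 1   — complement

tautology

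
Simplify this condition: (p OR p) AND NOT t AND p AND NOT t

p AND NOT t

(p OR p) AND NOT t AND p AND NOT t
= p AND NOT t AND p AND NOT t
= p AND NOT t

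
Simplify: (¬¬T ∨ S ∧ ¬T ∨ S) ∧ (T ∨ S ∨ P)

(¬¬T ∨ S ∧ ¬T ∨ S) ∧ (T ∨ S ∨ P)
= (¬¬T ∨ S) ∧ (T ∨ S ∨ P)   — absorption
= (T ∨ S) ∧ (T ∨ S ∨ P)   — double negation
= T ∨ S   — absorption

T ∨ S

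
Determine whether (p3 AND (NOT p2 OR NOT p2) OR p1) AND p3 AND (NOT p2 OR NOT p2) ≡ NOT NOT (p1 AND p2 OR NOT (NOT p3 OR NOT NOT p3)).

E1: (p3 AND (NOT p2 OR NOT p2) OR p1) AND p3 AND (NOT p2 OR NOT p2)
    = p3 AND (NOT p2 OR NOT p2)   (absorption)
    = p3 AND NOT p2   (idempotence)
E2: NOT NOT (p1 AND p2 OR NOT (NOT p3 OR NOT NOT p3))
    = NOT NOT (p1 AND p2 OR p3 AND NOT p3)   (De Morgan)
    = NOT NOT (p1 AND p2)   (complement / identity)
    = p1 AND p2   (double negation)
These differ: at p1=1, p2=1, p3=1, E1 = 0 but E2 = 1.

No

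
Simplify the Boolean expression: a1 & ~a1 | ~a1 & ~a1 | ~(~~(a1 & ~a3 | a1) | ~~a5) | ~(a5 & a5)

a1 & ~a1 | ~a1 & ~a1 | ~(~~(a1 & ~a3 | a1) | ~~a5) | ~(a5 & a5)
= a1 & ~a1 | ~a1 & ~a1 | ~(a1 & ~a3 | a1) & ~a5 | ~(a5 & a5)   — De Morgan
= ~a1 | ~(a1 & ~a3 | a1) & ~a5 | ~(a5 & a5)   — distribution
= ~a1 | ~a1 & ~a5 | ~(a5 & a5)   — absorption
= ~a1 | ~a1 & ~a5 | ~a5   — idempotence
= ~a1 | ~a5   — absorption

~a1 | ~a5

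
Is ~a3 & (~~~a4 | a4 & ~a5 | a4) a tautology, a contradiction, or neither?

neither

~a3 & (~~~a4 | a4 & ~a5 | a4)
= ~a3 & (~~~a4 | a4)
= ~a3 & (~a4 | a4)
= ~a3
This depends on a3, so it is not a constant.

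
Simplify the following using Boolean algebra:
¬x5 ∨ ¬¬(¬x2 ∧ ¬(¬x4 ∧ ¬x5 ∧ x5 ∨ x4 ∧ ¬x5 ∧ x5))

¬x5 ∨ ¬x2

¬x5 ∨ ¬¬(¬x2 ∧ ¬(¬x4 ∧ ¬x5 ∧ x5 ∨ x4 ∧ ¬x5 ∧ x5))
= ¬x5 ∨ ¬¬(¬x2 ∧ ¬(¬x5 ∧ x5))   (distribution)
= ¬x5 ∨ ¬(x2 ∨ ¬x5 ∧ x5)   (De Morgan)
= ¬x5 ∨ ¬x2   (complement / identity)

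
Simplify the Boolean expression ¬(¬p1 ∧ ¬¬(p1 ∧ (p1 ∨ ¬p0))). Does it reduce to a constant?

True

¬(¬p1 ∧ ¬¬(p1 ∧ (p1 ∨ ¬p0)))
= ¬(¬p1 ∧ ¬¬p1)   (absorption)
= p1 ∨ ¬p1   (De Morgan)
= True   (complement)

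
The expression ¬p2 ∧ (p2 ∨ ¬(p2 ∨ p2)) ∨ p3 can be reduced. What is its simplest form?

¬p2 ∨ p3

¬p2 ∧ (p2 ∨ ¬(p2 ∨ p2)) ∨ p3
= ¬p2 ∧ (p2 ∨ ¬p2) ∨ p3   (idempotence)
= ¬p2 ∨ p3   (complement / identity)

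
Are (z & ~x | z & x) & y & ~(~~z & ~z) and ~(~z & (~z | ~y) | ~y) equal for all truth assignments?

Yes

E1: (z & ~x | z & x) & y & ~(~~z & ~z)
    = z & y & ~(~~z & ~z)   — distribution
    = z & y & (~z | z)   — De Morgan
    = z & y   — complement / identity
E2: ~(~z & (~z | ~y) | ~y)
    = ~(~z | ~y)   — absorption
    = z & y   — De Morgan
Both reduce to z & y, so they are equivalent.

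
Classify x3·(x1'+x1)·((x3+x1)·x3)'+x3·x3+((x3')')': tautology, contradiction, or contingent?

x3·(x1'+x1)·((x3+x1)·x3)'+x3·x3+((x3')')'
= x3·(x1'+x1)·((x3+x1)·x3)'+x3·x3+x3'   (double negation)
= x3·((x3+x1)·x3)'+x3·x3+x3'   (complement / identity)
= x3·x3'+x3·x3+x3'   (absorption)
= x3+x3'   (distribution)
= 1   (complement)

tautology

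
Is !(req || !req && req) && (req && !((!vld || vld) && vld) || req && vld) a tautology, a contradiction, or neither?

!(req || !req && req) && (req && !((!vld || vld) && vld) || req && vld)
= !(req || !req && req) && (req && !vld || req && vld)   [complement / identity]
= !req && (req && !vld || req && vld)   [complement / identity]
= !req && req   [distribution]
= false   [complement]

contradiction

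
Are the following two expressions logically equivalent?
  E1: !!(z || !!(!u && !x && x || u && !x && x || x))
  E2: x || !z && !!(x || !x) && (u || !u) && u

No

E1: !!(z || !!(!u && !x && x || u && !x && x || x))
    = !!(z || !!(!x && x || x))   (distribution)
    = z || !!(!x && x || x)   (double negation)
    = z || !x && x || x   (double negation)
    = z || x   (complement / identity)
E2: x || !z && !!(x || !x) && (u || !u) && u
    = x || !z && !!(x || !x) && u   (complement / identity)
    = x || !z && (x || !x) && u   (double negation)
    = x || !z && u   (complement / identity)
These differ: at u=0, x=0, z=1, E1 = 1 but E2 = 0.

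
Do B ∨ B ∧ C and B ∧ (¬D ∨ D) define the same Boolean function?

E1: B ∨ B ∧ C
    = B
E2: B ∧ (¬D ∨ D)
    = B
Both reduce to B, so they are equivalent.

Yes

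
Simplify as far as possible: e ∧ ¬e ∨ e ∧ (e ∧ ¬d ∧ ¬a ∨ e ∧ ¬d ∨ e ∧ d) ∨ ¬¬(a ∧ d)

e ∨ a ∧ d

e ∧ ¬e ∨ e ∧ (e ∧ ¬d ∧ ¬a ∨ e ∧ ¬d ∨ e ∧ d) ∨ ¬¬(a ∧ d)
= e ∧ ¬e ∨ e ∧ (e ∧ ¬d ∨ e ∧ d) ∨ ¬¬(a ∧ d)   (absorption)
= e ∧ ¬e ∨ e ∧ e ∨ ¬¬(a ∧ d)   (distribution)
= e ∧ ¬e ∨ e ∧ e ∨ a ∧ d   (double negation)
= e ∨ a ∧ d   (distribution)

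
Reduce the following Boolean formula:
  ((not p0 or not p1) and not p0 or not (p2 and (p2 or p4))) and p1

(not p0 or not p2) and p1

((not p0 or not p1) and not p0 or not (p2 and (p2 or p4))) and p1
= (not p0 or not (p2 and (p2 or p4))) and p1   [absorption]
= (not p0 or not p2) and p1   [absorption]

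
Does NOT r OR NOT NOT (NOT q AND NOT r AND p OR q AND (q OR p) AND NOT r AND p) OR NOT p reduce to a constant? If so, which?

no

NOT r OR NOT NOT (NOT q AND NOT r AND p OR q AND (q OR p) AND NOT r AND p) OR NOT p
= NOT r OR NOT NOT (NOT q AND NOT r AND p OR q AND NOT r AND p) OR NOT p   — absorption
= NOT r OR NOT NOT (NOT r AND p) OR NOT p   — distribution
= NOT r OR NOT r AND p OR NOT p   — double negation
= NOT r OR NOT p   — absorption
This depends on p, r, so it is not a constant.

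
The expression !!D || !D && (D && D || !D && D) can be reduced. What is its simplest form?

!!D || !D && (D && D || !D && D)
= !!D || !D && D
= !!D
= D

D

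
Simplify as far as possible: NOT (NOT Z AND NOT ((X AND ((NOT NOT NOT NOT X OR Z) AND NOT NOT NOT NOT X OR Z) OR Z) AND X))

NOT (NOT Z AND NOT ((X AND ((NOT NOT NOT NOT X OR Z) AND NOT NOT NOT NOT X OR Z) OR Z) AND X))
= NOT (NOT Z AND NOT ((X AND (NOT NOT NOT NOT X OR Z) OR Z) AND X))
= Z OR (X AND (NOT NOT NOT NOT X OR Z) OR Z) AND X
= Z OR (X AND (NOT NOT X OR Z) OR Z) AND X
= Z OR (X AND (X OR Z) OR Z) AND X
= Z OR (X OR Z) AND X
= Z OR X

Z OR X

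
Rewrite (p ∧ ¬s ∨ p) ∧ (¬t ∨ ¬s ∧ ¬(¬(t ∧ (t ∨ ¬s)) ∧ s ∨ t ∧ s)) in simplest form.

(p ∧ ¬s ∨ p) ∧ (¬t ∨ ¬s ∧ ¬(¬(t ∧ (t ∨ ¬s)) ∧ s ∨ t ∧ s))
= (p ∧ ¬s ∨ p) ∧ (¬t ∨ ¬s ∧ ¬(¬t ∧ s ∨ t ∧ s))
= (p ∧ ¬s ∨ p) ∧ (¬t ∨ ¬s ∧ ¬s)
= p ∧ (¬t ∨ ¬s ∧ ¬s)
= p ∧ (¬t ∨ ¬s)

p ∧ (¬t ∨ ¬s)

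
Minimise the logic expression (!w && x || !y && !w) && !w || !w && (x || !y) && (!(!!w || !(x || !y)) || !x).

(!w && x || !y && !w) && !w || !w && (x || !y) && (!(!!w || !(x || !y)) || !x)
= !w && (x || !y) && !w || !w && (x || !y) && (!(!!w || !(x || !y)) || !x)   (distribution)
= !w && (x || !y) && !w || !w && (x || !y) && (!w && (x || !y) || !x)   (De Morgan)
= !w && (x || !y) && !w || !w && (x || !y)   (absorption)
= !w && (x || !y)   (absorption)

!w && (x || !y)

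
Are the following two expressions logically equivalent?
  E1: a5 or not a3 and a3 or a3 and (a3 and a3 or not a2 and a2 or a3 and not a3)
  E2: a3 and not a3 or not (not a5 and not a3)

Yes

E1: a5 or not a3 and a3 or a3 and (a3 and a3 or not a2 and a2 or a3 and not a3)
    = a5 or not a3 and a3 or a3 and (a3 and a3 or a3 and not a3)   (complement / identity)
    = a5 or not a3 and a3 or a3 and a3   (distribution)
    = a5 or a3   (distribution)
E2: a3 and not a3 or not (not a5 and not a3)
    = not (not a5 and not a3)   (complement / identity)
    = a5 or a3   (De Morgan)
Both reduce to a5 or a3, so they are equivalent.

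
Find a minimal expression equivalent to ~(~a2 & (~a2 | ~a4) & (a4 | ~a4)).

~(~a2 & (~a2 | ~a4) & (a4 | ~a4))
= ~(~a2 & (~a2 | ~a4))   — complement / identity
= ~~a2   — absorption
= a2   — double negation

a2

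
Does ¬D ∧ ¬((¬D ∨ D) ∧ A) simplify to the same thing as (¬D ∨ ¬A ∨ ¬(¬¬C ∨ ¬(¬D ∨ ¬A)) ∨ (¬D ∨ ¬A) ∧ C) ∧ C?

E1: ¬D ∧ ¬((¬D ∨ D) ∧ A)
    = ¬D ∧ ¬A   (complement / identity)
E2: (¬D ∨ ¬A ∨ ¬(¬¬C ∨ ¬(¬D ∨ ¬A)) ∨ (¬D ∨ ¬A) ∧ C) ∧ C
    = (¬D ∨ ¬A ∨ ¬C ∧ (¬D ∨ ¬A) ∨ (¬D ∨ ¬A) ∧ C) ∧ C   (De Morgan)
    = (¬D ∨ ¬A ∨ ¬D ∨ ¬A) ∧ C   (distribution)
    = (¬D ∨ ¬A) ∧ C   (idempotence)
These differ: at A=0, C=0, D=0, E1 = 1 but E2 = 0.

No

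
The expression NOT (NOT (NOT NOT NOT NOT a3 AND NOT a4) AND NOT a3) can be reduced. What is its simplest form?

a3

NOT (NOT (NOT NOT NOT NOT a3 AND NOT a4) AND NOT a3)
= NOT (NOT (NOT NOT a3 AND NOT a4) AND NOT a3)   — double negation
= NOT NOT a3 AND NOT a4 OR a3   — De Morgan
= a3 AND NOT a4 OR a3   — double negation
= a3   — absorption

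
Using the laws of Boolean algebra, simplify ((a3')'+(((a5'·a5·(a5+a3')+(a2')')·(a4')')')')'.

a3'·(a2'+a4')

((a3')'+(((a5'·a5·(a5+a3')+(a2')')·(a4')')')')'
= ((a3')'+(((a5'·a5+(a2')')·(a4')')')')'   — absorption
= ((a3')'+(((a2')'·(a4')')')')'   — complement / identity
= ((a3')'+(a2'+a4')')'   — De Morgan
= a3'·(a2'+a4')   — De Morgan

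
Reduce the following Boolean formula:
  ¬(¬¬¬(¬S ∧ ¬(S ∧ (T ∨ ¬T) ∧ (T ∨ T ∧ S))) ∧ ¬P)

¬(¬¬¬(¬S ∧ ¬(S ∧ (T ∨ ¬T) ∧ (T ∨ T ∧ S))) ∧ ¬P)
= ¬(¬¬¬(¬S ∧ ¬(S ∧ (T ∨ T ∧ S))) ∧ ¬P)   — complement / identity
= ¬(¬¬¬(¬S ∧ ¬(S ∧ T)) ∧ ¬P)   — absorption
= ¬¬(¬S ∧ ¬(S ∧ T)) ∨ P   — De Morgan
= ¬(S ∨ S ∧ T) ∨ P   — De Morgan
= ¬S ∨ P   — absorption

¬S ∨ P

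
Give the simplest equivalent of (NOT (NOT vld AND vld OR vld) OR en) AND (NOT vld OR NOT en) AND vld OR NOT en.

(NOT (NOT vld AND vld OR vld) OR en) AND (NOT vld OR NOT en) AND vld OR NOT en
= (NOT vld OR en) AND (NOT vld OR NOT en) AND vld OR NOT en
= (NOT vld OR en AND NOT en) AND vld OR NOT en
= NOT vld AND vld OR NOT en
= NOT en

NOT en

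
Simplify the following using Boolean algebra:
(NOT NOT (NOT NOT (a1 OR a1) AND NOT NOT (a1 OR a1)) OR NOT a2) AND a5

(a1 OR NOT a2) AND a5

(NOT NOT (NOT NOT (a1 OR a1) AND NOT NOT (a1 OR a1)) OR NOT a2) AND a5
= (NOT NOT NOT NOT (a1 OR a1) OR NOT a2) AND a5   [idempotence]
= (NOT NOT NOT NOT a1 OR NOT a2) AND a5   [idempotence]
= (NOT NOT a1 OR NOT a2) AND a5   [double negation]
= (a1 OR NOT a2) AND a5   [double negation]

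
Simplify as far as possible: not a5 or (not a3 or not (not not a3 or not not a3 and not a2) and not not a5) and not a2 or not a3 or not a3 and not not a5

not a5 or (not a3 or not (not not a3 or not not a3 and not a2) and not not a5) and not a2 or not a3 or not a3 and not not a5
= not a5 or (not a3 or not not not a3 and not not a5) and not a2 or not a3 or not a3 and not not a5
= not a5 or (not a3 or not a3 and not not a5) and not a2 or not a3 or not a3 and not not a5
= not a5 or not a3 or not a3 and not not a5
= not a5 or not a3 or not a3 and a5
= not a5 or not a3

not a5 or not a3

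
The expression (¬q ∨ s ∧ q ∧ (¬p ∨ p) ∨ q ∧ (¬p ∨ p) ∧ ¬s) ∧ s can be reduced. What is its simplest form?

s

(¬q ∨ s ∧ q ∧ (¬p ∨ p) ∨ q ∧ (¬p ∨ p) ∧ ¬s) ∧ s
= (¬q ∨ q ∧ (¬p ∨ p)) ∧ s   [distribution]
= (¬q ∨ q) ∧ s   [complement / identity]
= s   [complement / identity]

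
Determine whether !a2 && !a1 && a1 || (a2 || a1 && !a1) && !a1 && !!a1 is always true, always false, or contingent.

!a2 && !a1 && a1 || (a2 || a1 && !a1) && !a1 && !!a1
= !a2 && !a1 && a1 || (a2 || a1 && !a1) && !a1 && a1   (double negation)
= !a2 && !a1 && a1 || a2 && !a1 && a1   (complement / identity)
= !a1 && a1   (distribution)
= false   (complement)

always false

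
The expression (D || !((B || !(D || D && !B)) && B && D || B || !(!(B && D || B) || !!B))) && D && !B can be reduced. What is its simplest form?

D && !B

(D || !((B || !(D || D && !B)) && B && D || B || !(!(B && D || B) || !!B))) && D && !B
= (D || !((B || !(D || D && !B)) && B && D || B || (B && D || B) && !B)) && D && !B   [De Morgan]
= (D || !((B || !D) && B && D || B || (B && D || B) && !B)) && D && !B   [absorption]
= (D || !(B && D || B || (B && D || B) && !B)) && D && !B   [absorption]
= (D || !(B && D || B)) && D && !B   [absorption]
= (D || !B) && D && !B   [absorption]
= D && !B   [absorption]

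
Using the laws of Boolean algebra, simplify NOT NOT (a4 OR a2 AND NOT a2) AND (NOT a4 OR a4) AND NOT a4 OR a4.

a4

NOT NOT (a4 OR a2 AND NOT a2) AND (NOT a4 OR a4) AND NOT a4 OR a4
= NOT NOT a4 AND (NOT a4 OR a4) AND NOT a4 OR a4   — complement / identity
= NOT NOT a4 AND NOT a4 OR a4   — complement / identity
= a4 AND NOT a4 OR a4   — double negation
= a4   — complement / identity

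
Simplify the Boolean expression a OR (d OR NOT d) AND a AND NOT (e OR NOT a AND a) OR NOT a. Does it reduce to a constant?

TRUE

a OR (d OR NOT d) AND a AND NOT (e OR NOT a AND a) OR NOT a
= a OR a AND NOT (e OR NOT a AND a) OR NOT a   (complement / identity)
= a OR a AND NOT e OR NOT a   (complement / identity)
= a OR NOT a   (absorption)
= TRUE   (complement)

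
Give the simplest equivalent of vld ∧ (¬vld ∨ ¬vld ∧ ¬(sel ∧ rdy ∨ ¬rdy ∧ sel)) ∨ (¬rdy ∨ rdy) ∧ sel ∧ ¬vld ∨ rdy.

sel ∧ ¬vld ∨ rdy

vld ∧ (¬vld ∨ ¬vld ∧ ¬(sel ∧ rdy ∨ ¬rdy ∧ sel)) ∨ (¬rdy ∨ rdy) ∧ sel ∧ ¬vld ∨ rdy
= vld ∧ (¬vld ∨ ¬vld ∧ ¬sel) ∨ (¬rdy ∨ rdy) ∧ sel ∧ ¬vld ∨ rdy   (distribution)
= vld ∧ (¬vld ∨ ¬vld ∧ ¬sel) ∨ sel ∧ ¬vld ∨ rdy   (complement / identity)
= vld ∧ ¬vld ∨ sel ∧ ¬vld ∨ rdy   (absorption)
= sel ∧ ¬vld ∨ rdy   (complement / identity)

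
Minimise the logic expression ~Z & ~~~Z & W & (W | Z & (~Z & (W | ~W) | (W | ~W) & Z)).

~Z & ~~~Z & W & (W | Z & (~Z & (W | ~W) | (W | ~W) & Z))
= ~Z & ~~~Z & W & (W | Z & (W | ~W))   [distribution]
= ~Z & ~~~Z & W & (W | Z)   [complement / identity]
= ~Z & ~~~Z & W   [absorption]
= ~Z & ~Z & W   [double negation]
= ~Z & W   [idempotence]

~Z & W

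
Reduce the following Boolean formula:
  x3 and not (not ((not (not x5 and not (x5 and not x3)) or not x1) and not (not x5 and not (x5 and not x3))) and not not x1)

x3 and (x5 or not x1)

x3 and not (not ((not (not x5 and not (x5 and not x3)) or not x1) and not (not x5 and not (x5 and not x3))) and not not x1)
= x3 and not (not not (not x5 and not (x5 and not x3)) and not not x1)   (absorption)
= x3 and not (not (x5 or x5 and not x3) and not not x1)   (De Morgan)
= x3 and not (not x5 and not not x1)   (absorption)
= x3 and (x5 or not x1)   (De Morgan)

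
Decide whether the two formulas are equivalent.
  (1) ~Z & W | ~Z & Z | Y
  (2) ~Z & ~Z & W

No

E1: ~Z & W | ~Z & Z | Y
    = ~Z & W | Y
E2: ~Z & ~Z & W
    = ~Z & W
These differ: at W=0, Y=1, Z=1, E1 = 1 but E2 = 0.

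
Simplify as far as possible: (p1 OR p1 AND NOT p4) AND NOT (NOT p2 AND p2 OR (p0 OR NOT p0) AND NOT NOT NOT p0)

(p1 OR p1 AND NOT p4) AND NOT (NOT p2 AND p2 OR (p0 OR NOT p0) AND NOT NOT NOT p0)
= (p1 OR p1 AND NOT p4) AND NOT (NOT p2 AND p2 OR NOT NOT NOT p0)   [complement / identity]
= (p1 OR p1 AND NOT p4) AND NOT (NOT p2 AND p2 OR NOT p0)   [double negation]
= p1 AND NOT (NOT p2 AND p2 OR NOT p0)   [absorption]
= p1 AND NOT NOT p0   [complement / identity]
= p1 AND p0   [double negation]

p1 AND p0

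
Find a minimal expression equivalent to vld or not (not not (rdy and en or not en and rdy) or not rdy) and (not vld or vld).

vld or not (not not (rdy and en or not en and rdy) or not rdy) and (not vld or vld)
= vld or not (rdy and en or not en and rdy) and rdy and (not vld or vld)   — De Morgan
= vld or not (rdy and en or not en and rdy) and rdy   — complement / identity
= vld or not rdy and rdy   — distribution
= vld   — complement / identity

vld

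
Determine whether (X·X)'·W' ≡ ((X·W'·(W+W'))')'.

E1: (X·X)'·W'
    = X'·W'   — idempotence
E2: ((X·W'·(W+W'))')'
    = ((X·W')')'   — complement / identity
    = X·W'   — double negation
These differ: at W=0, X=0, E1 = 1 but E2 = 0.

No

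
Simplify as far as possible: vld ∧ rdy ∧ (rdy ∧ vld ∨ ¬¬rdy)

vld ∧ rdy

vld ∧ rdy ∧ (rdy ∧ vld ∨ ¬¬rdy)
= vld ∧ rdy ∧ (rdy ∧ vld ∨ rdy)   [double negation]
= vld ∧ rdy ∧ rdy   [absorption]
= vld ∧ rdy   [idempotence]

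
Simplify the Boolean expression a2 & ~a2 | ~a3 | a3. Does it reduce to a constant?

1

a2 & ~a2 | ~a3 | a3
= ~a3 | a3
= 1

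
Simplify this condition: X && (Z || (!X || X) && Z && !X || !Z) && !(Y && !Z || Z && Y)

X && (Z || (!X || X) && Z && !X || !Z) && !(Y && !Z || Z && Y)
= X && (Z || Z && !X || !Z) && !(Y && !Z || Z && Y)   — complement / identity
= X && (Z || Z && !X || !Z) && !Y   — distribution
= X && (Z || !Z) && !Y   — absorption
= X && !Y   — complement / identity

X && !Y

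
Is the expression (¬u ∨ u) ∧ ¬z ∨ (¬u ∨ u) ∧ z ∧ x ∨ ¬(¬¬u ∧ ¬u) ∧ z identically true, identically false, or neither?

identically true

(¬u ∨ u) ∧ ¬z ∨ (¬u ∨ u) ∧ z ∧ x ∨ ¬(¬¬u ∧ ¬u) ∧ z
= (¬u ∨ u) ∧ ¬z ∨ (¬u ∨ u) ∧ z ∧ x ∨ (¬u ∨ u) ∧ z   (De Morgan)
= (¬u ∨ u) ∧ ¬z ∨ (¬u ∨ u) ∧ z   (absorption)
= ¬u ∨ u   (distribution)
= True   (complement)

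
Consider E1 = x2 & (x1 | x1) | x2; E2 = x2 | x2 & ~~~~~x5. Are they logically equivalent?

Yes

E1: x2 & (x1 | x1) | x2
    = x2 & x1 | x2   (idempotence)
    = x2   (absorption)
E2: x2 | x2 & ~~~~~x5
    = x2 | x2 & ~~~x5   (double negation)
    = x2 | x2 & ~x5   (double negation)
    = x2   (absorption)
Both reduce to x2, so they are equivalent.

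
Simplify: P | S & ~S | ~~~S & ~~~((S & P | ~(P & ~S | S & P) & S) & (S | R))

P | S & ~S | ~~~S & ~~~((S & P | ~(P & ~S | S & P) & S) & (S | R))
= P | S & ~S | ~S & ~~~((S & P | ~(P & ~S | S & P) & S) & (S | R))   (double negation)
= P | S & ~S | ~S & ~~~((S & P | ~P & S) & (S | R))   (distribution)
= P | S & ~S | ~S & ~~~(S & (S | R))   (distribution)
= P | S & ~S | ~S & ~~~S   (absorption)
= P | S & ~S | ~S & ~S   (double negation)
= P | ~S   (distribution)

P | ~S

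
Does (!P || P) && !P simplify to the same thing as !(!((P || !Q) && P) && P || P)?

Yes

E1: (!P || P) && !P
    = !P   (complement / identity)
E2: !(!((P || !Q) && P) && P || P)
    = !(!P && P || P)   (absorption)
    = !P   (complement / identity)
Both reduce to !P, so they are equivalent.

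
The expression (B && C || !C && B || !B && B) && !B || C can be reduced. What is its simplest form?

C

(B && C || !C && B || !B && B) && !B || C
= (B || !B && B) && !B || C   — distribution
= B && !B || C   — complement / identity
= C   — complement / identity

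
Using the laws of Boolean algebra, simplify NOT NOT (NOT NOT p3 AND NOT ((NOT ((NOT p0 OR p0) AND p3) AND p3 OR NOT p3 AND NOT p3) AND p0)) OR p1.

p3 OR p1

NOT NOT (NOT NOT p3 AND NOT ((NOT ((NOT p0 OR p0) AND p3) AND p3 OR NOT p3 AND NOT p3) AND p0)) OR p1
= NOT NOT (NOT NOT p3 AND NOT ((NOT p3 AND p3 OR NOT p3 AND NOT p3) AND p0)) OR p1   [complement / identity]
= NOT (NOT p3 OR (NOT p3 AND p3 OR NOT p3 AND NOT p3) AND p0) OR p1   [De Morgan]
= NOT (NOT p3 OR NOT p3 AND p0) OR p1   [distribution]
= NOT NOT p3 OR p1   [absorption]
= p3 OR p1   [double negation]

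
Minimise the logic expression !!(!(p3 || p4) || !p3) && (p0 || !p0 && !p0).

!p3

!!(!(p3 || p4) || !p3) && (p0 || !p0 && !p0)
= !!(!(p3 || p4) || !p3) && (p0 || !p0)   (idempotence)
= !((p3 || p4) && p3) && (p0 || !p0)   (De Morgan)
= !p3 && (p0 || !p0)   (absorption)
= !p3   (complement / identity)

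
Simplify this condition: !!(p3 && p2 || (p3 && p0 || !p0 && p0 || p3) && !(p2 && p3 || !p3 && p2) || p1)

p3 || p1

!!(p3 && p2 || (p3 && p0 || !p0 && p0 || p3) && !(p2 && p3 || !p3 && p2) || p1)
= !!(p3 && p2 || (p3 && p0 || p3) && !(p2 && p3 || !p3 && p2) || p1)   (complement / identity)
= !!(p3 && p2 || (p3 && p0 || p3) && !p2 || p1)   (distribution)
= !!(p3 && p2 || p3 && !p2 || p1)   (absorption)
= p3 && p2 || p3 && !p2 || p1   (double negation)
= p3 || p1   (distribution)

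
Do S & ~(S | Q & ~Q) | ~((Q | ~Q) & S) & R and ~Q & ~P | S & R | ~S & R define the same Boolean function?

No

E1: S & ~(S | Q & ~Q) | ~((Q | ~Q) & S) & R
    = S & ~S | ~((Q | ~Q) & S) & R   — complement / identity
    = S & ~S | ~S & R   — complement / identity
    = ~S & R   — complement / identity
E2: ~Q & ~P | S & R | ~S & R
    = ~Q & ~P | R   — distribution
These differ: at P=0, Q=0, R=0, S=0, E1 = 0 but E2 = 1.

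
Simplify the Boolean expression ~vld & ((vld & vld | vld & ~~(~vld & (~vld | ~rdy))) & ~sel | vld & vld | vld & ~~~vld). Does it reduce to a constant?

0

~vld & ((vld & vld | vld & ~~(~vld & (~vld | ~rdy))) & ~sel | vld & vld | vld & ~~~vld)
= ~vld & ((vld & vld | vld & ~~~vld) & ~sel | vld & vld | vld & ~~~vld)   [absorption]
= ~vld & (vld & vld | vld & ~~~vld)   [absorption]
= ~vld & vld & (vld | ~~~vld)   [distribution]
= ~vld & vld & (vld | ~vld)   [double negation]
= ~vld & vld   [complement / identity]
= 0   [complement]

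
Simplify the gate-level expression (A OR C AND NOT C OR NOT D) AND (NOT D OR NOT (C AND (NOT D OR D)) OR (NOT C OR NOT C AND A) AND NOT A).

(A OR C AND NOT C OR NOT D) AND (NOT D OR NOT (C AND (NOT D OR D)) OR (NOT C OR NOT C AND A) AND NOT A)
= (A OR C AND NOT C OR NOT D) AND (NOT D OR NOT (C AND (NOT D OR D)) OR NOT C AND NOT A)   — absorption
= (A OR C AND NOT C OR NOT D) AND (NOT D OR NOT C OR NOT C AND NOT A)   — complement / identity
= (A OR C AND NOT C OR NOT D) AND (NOT D OR NOT C)   — absorption
= (A OR NOT D) AND (NOT D OR NOT C)   — complement / identity
= A AND NOT C OR NOT D   — distribution

A AND NOT C OR NOT D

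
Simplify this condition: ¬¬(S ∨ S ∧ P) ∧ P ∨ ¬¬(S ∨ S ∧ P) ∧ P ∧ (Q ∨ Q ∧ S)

S ∧ P

¬¬(S ∨ S ∧ P) ∧ P ∨ ¬¬(S ∨ S ∧ P) ∧ P ∧ (Q ∨ Q ∧ S)
= ¬¬(S ∨ S ∧ P) ∧ P ∨ ¬¬(S ∨ S ∧ P) ∧ P ∧ Q   (absorption)
= ¬¬(S ∨ S ∧ P) ∧ P   (absorption)
= (S ∨ S ∧ P) ∧ P   (double negation)
= S ∧ P   (absorption)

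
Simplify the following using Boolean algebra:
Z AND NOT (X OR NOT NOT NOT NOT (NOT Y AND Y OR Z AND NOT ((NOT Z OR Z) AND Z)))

Z AND NOT X

Z AND NOT (X OR NOT NOT NOT NOT (NOT Y AND Y OR Z AND NOT ((NOT Z OR Z) AND Z)))
= Z AND NOT (X OR NOT NOT (NOT Y AND Y OR Z AND NOT ((NOT Z OR Z) AND Z)))   — double negation
= Z AND NOT (X OR NOT NOT (NOT Y AND Y OR Z AND NOT Z))   — complement / identity
= Z AND NOT (X OR NOT NOT (Z AND NOT Z))   — complement / identity
= Z AND NOT (X OR Z AND NOT Z)   — double negation
= Z AND NOT X   — complement / identity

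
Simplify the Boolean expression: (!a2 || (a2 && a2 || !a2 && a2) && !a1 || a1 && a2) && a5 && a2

(!a2 || (a2 && a2 || !a2 && a2) && !a1 || a1 && a2) && a5 && a2
= (!a2 || a2 && !a1 || a1 && a2) && a5 && a2   (distribution)
= (!a2 || a2) && a5 && a2   (distribution)
= a5 && a2   (complement / identity)

a5 && a2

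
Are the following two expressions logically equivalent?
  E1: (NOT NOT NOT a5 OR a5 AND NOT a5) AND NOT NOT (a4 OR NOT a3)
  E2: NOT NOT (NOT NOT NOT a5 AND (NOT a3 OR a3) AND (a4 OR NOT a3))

E1: (NOT NOT NOT a5 OR a5 AND NOT a5) AND NOT NOT (a4 OR NOT a3)
    = NOT NOT NOT a5 AND NOT NOT (a4 OR NOT a3)   (complement / identity)
    = NOT a5 AND NOT NOT (a4 OR NOT a3)   (double negation)
    = NOT a5 AND (a4 OR NOT a3)   (double negation)
E2: NOT NOT (NOT NOT NOT a5 AND (NOT a3 OR a3) AND (a4 OR NOT a3))
    = NOT NOT (NOT NOT NOT a5 AND (a4 OR NOT a3))   (complement / identity)
    = NOT NOT (NOT a5 AND (a4 OR NOT a3))   (double negation)
    = NOT a5 AND (a4 OR NOT a3)   (double negation)
Both reduce to NOT a5 AND (a4 OR NOT a3), so they are equivalent.

Yes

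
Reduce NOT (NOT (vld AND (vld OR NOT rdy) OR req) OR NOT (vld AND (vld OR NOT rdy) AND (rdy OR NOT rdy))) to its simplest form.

vld

NOT (NOT (vld AND (vld OR NOT rdy) OR req) OR NOT (vld AND (vld OR NOT rdy) AND (rdy OR NOT rdy)))
= NOT (NOT (vld AND (vld OR NOT rdy) OR req) OR NOT (vld AND (vld OR NOT rdy)))
= (vld AND (vld OR NOT rdy) OR req) AND vld AND (vld OR NOT rdy)
= vld AND (vld OR NOT rdy)
= vld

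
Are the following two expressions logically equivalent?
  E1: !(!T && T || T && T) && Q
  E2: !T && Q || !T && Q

Yes

E1: !(!T && T || T && T) && Q
    = !T && Q
E2: !T && Q || !T && Q
    = !T && Q
Both reduce to !T && Q, so they are equivalent.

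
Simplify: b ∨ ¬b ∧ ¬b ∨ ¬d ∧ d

True

b ∨ ¬b ∧ ¬b ∨ ¬d ∧ d
= b ∨ ¬b ∧ ¬b   — complement / identity
= b ∨ ¬b   — idempotence
= True   — complement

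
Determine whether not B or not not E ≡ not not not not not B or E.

E1: not B or not not E
    = not B or E   (double negation)
E2: not not not not not B or E
    = not not not B or E   (double negation)
    = not B or E   (double negation)
Both reduce to not B or E, so they are equivalent.

Yes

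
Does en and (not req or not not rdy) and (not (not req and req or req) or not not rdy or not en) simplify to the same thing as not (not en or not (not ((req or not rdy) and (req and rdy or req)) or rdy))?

E1: en and (not req or not not rdy) and (not (not req and req or req) or not not rdy or not en)
    = en and (not req or not not rdy) and (not req or not not rdy or not en)   — complement / identity
    = en and (not req or not not rdy)   — absorption
    = en and (not req or rdy)   — double negation
E2: not (not en or not (not ((req or not rdy) and (req and rdy or req)) or rdy))
    = en and (not ((req or not rdy) and (req and rdy or req)) or rdy)   — De Morgan
    = en and (not ((req or not rdy) and req) or rdy)   — absorption
    = en and (not req or rdy)   — absorption
Both reduce to en and (not req or rdy), so they are equivalent.

Yes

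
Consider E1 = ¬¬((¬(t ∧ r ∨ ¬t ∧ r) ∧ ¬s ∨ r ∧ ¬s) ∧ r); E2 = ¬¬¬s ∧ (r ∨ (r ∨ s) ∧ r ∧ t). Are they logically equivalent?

E1: ¬¬((¬(t ∧ r ∨ ¬t ∧ r) ∧ ¬s ∨ r ∧ ¬s) ∧ r)
    = (¬(t ∧ r ∨ ¬t ∧ r) ∧ ¬s ∨ r ∧ ¬s) ∧ r   — double negation
    = (¬r ∧ ¬s ∨ r ∧ ¬s) ∧ r   — distribution
    = ¬s ∧ r   — distribution
E2: ¬¬¬s ∧ (r ∨ (r ∨ s) ∧ r ∧ t)
    = ¬¬¬s ∧ (r ∨ r ∧ t)   — absorption
    = ¬¬¬s ∧ r   — absorption
    = ¬s ∧ r   — double negation
Both reduce to ¬s ∧ r, so they are equivalent.

Yes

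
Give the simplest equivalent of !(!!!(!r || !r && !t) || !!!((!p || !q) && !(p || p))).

!r && !p

!(!!!(!r || !r && !t) || !!!((!p || !q) && !(p || p)))
= !(!!!!r || !!!((!p || !q) && !(p || p)))   [absorption]
= !(!!r || !!!((!p || !q) && !(p || p)))   [double negation]
= !(!!r || !((!p || !q) && !(p || p)))   [double negation]
= !(!!r || !((!p || !q) && !p))   [idempotence]
= !r && (!p || !q) && !p   [De Morgan]
= !r && !p   [absorption]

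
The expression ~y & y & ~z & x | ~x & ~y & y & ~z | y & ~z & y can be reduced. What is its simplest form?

~y & y & ~z & x | ~x & ~y & y & ~z | y & ~z & y
= ~y & y & ~z | y & ~z & y   [distribution]
= y & ~z   [distribution]

y & ~z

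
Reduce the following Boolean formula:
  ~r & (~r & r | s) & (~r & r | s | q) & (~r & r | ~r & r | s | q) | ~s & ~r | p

~r & (~r & r | s) & (~r & r | s | q) & (~r & r | ~r & r | s | q) | ~s & ~r | p
= ~r & (~r & r | s) & (~r & r | ~r & r | s | q) | ~s & ~r | p   (absorption)
= ~r & (~r & r | s) & (~r & r | s | q) | ~s & ~r | p   (idempotence)
= ~r & (~r & r | s) | ~s & ~r | p   (absorption)
= ~r & s | ~s & ~r | p   (complement / identity)
= ~r | p   (distribution)

~r | p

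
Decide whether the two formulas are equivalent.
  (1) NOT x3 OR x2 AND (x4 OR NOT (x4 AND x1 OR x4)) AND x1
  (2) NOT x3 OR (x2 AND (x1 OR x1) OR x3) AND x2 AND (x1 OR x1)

E1: NOT x3 OR x2 AND (x4 OR NOT (x4 AND x1 OR x4)) AND x1
    = NOT x3 OR x2 AND (x4 OR NOT x4) AND x1   — absorption
    = NOT x3 OR x2 AND x1   — complement / identity
E2: NOT x3 OR (x2 AND (x1 OR x1) OR x3) AND x2 AND (x1 OR x1)
    = NOT x3 OR x2 AND (x1 OR x1)   — absorption
    = NOT x3 OR x2 AND x1   — idempotence
Both reduce to NOT x3 OR x2 AND x1, so they are equivalent.

Yes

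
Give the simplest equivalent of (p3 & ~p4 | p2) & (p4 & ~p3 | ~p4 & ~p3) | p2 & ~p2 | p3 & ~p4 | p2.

(p3 & ~p4 | p2) & (p4 & ~p3 | ~p4 & ~p3) | p2 & ~p2 | p3 & ~p4 | p2
= (p3 & ~p4 | p2) & (p4 & ~p3 | ~p4 & ~p3) | p3 & ~p4 | p2
= (p3 & ~p4 | p2) & ~p3 | p3 & ~p4 | p2
= p3 & ~p4 | p2

p3 & ~p4 | p2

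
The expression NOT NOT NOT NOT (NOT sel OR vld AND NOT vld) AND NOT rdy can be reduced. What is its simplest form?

NOT sel AND NOT rdy

NOT NOT NOT NOT (NOT sel OR vld AND NOT vld) AND NOT rdy
= NOT NOT (NOT sel OR vld AND NOT vld) AND NOT rdy
= NOT NOT NOT sel AND NOT rdy
= NOT sel AND NOT rdy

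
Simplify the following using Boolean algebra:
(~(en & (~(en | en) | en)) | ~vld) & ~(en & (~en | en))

~en

(~(en & (~(en | en) | en)) | ~vld) & ~(en & (~en | en))
= (~(en & (~en | en)) | ~vld) & ~(en & (~en | en))   (idempotence)
= ~(en & (~en | en))   (absorption)
= ~en   (complement / identity)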